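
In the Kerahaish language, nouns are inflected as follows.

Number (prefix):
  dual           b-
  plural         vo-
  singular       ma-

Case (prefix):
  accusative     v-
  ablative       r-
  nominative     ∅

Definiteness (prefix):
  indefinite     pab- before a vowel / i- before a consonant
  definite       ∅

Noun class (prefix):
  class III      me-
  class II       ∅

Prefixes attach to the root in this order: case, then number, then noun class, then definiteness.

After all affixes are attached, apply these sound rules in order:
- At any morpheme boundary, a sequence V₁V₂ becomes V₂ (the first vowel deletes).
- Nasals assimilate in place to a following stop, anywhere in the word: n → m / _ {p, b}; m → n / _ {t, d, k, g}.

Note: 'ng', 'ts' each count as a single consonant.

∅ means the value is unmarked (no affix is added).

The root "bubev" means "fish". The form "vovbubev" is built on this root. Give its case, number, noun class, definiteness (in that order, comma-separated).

accusative, plural, class II, definite

Segment: vo-v-bubev.
case: v- → accusative.
number: vo- → plural.
noun class: ∅ → class II.
definiteness: ∅ → definite.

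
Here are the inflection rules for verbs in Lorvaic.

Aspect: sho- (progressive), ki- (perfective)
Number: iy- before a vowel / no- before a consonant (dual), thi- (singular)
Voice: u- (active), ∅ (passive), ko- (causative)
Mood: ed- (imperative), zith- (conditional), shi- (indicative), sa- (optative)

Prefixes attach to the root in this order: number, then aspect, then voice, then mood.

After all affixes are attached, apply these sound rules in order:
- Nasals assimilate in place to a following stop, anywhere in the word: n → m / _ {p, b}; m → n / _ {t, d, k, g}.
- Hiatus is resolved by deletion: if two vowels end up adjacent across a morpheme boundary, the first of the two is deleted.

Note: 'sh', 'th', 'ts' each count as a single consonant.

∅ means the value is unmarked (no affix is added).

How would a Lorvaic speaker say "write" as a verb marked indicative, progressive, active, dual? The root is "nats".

Attach number dual no- (before consonant 'n') → nonats.
Attach aspect progressive sho- → shononats.
Attach voice active u- → ushononats.
Attach mood indicative shi- → shiushononats.
Nasal assimilation: no change.
Apply vowel deletion: shiushononats → shushononats.

shushononats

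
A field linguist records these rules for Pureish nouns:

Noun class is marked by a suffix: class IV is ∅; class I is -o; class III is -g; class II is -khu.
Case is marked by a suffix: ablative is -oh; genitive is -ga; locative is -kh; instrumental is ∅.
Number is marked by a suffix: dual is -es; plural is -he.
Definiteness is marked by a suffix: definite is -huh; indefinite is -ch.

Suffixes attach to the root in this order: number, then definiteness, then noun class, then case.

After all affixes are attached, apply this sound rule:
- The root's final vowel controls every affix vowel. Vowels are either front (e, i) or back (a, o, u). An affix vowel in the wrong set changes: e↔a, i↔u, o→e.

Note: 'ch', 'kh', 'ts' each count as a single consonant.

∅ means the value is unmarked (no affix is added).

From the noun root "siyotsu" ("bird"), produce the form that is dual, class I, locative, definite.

Attach number dual -es → siyotsues.
Attach definiteness definite -huh → siyotsueshuh.
Attach noun class class I -o → siyotsueshuho.
Attach case locative -kh → siyotsueshuhokh.
Apply vowel harmony: siyotsueshuhokh → siyotsuashuhokh.

siyotsuashuhokh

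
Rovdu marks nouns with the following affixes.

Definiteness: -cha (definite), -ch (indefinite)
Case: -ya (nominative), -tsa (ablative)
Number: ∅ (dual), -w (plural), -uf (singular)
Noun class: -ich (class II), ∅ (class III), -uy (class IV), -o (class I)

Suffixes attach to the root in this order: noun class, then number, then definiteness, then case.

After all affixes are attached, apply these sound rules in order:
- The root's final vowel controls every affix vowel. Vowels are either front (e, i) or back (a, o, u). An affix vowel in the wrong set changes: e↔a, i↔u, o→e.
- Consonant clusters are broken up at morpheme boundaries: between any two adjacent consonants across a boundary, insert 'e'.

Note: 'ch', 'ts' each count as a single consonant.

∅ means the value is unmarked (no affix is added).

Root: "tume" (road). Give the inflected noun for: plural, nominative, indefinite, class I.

tumeewecheye

Attach noun class class I -o → tumeo.
Attach number plural -w → tumeow.
Attach definiteness indefinite -ch → tumeowch.
Attach case nominative -ya → tumeowchya.
Apply vowel harmony: tumeowchya → tumeewchye.
Apply epenthesis: tumeewchye → tumeewecheye.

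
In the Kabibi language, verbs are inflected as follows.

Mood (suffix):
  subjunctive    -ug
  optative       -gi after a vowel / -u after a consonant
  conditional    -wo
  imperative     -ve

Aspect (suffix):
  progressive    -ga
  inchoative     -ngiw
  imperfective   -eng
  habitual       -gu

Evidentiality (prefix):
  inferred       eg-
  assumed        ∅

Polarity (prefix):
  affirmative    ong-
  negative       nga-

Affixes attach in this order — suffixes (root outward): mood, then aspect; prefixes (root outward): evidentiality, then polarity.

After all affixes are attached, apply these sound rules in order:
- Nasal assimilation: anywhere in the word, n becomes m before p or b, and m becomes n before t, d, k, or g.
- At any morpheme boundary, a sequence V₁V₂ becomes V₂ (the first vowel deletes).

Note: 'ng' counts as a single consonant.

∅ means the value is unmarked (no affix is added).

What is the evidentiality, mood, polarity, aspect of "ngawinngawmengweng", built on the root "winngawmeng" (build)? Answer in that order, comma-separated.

Segment: nga-winngawmeng-wo-eng.
evidentiality: ∅ → assumed.
mood: -wo → conditional.
polarity: nga- → negative.
aspect: -eng → imperfective.

assumed, conditional, negative, imperfective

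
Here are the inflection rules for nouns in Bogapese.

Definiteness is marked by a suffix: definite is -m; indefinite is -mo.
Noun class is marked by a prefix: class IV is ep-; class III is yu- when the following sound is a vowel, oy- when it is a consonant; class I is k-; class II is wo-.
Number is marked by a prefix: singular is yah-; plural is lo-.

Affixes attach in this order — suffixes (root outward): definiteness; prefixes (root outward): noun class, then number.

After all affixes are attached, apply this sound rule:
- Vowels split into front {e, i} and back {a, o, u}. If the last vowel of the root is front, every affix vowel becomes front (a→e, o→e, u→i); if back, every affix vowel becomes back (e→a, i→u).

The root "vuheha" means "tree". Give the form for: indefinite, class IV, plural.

Attach noun class class IV ep- → epvuheha.
Attach definiteness indefinite -mo → epvuhehamo.
Attach number plural lo- → loepvuhehamo.
Apply vowel harmony: loepvuhehamo → loapvuhehamo.

loapvuhehamo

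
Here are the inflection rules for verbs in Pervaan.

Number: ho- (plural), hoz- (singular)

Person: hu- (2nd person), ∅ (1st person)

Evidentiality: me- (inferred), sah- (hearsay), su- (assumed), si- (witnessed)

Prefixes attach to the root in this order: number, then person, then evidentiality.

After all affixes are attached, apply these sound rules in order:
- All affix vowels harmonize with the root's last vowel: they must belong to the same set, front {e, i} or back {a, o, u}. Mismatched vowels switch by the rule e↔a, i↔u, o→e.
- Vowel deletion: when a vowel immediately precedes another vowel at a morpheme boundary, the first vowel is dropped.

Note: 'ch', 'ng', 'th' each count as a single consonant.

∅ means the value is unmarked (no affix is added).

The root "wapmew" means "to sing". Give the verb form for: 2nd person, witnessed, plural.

Attach number plural ho- → howapmew.
Attach person 2nd person hu- → huhowapmew.
Attach evidentiality witnessed si- → sihuhowapmew.
Apply vowel harmony: sihuhowapmew → sihihewapmew.
Vowel deletion: no change.

sihihewapmew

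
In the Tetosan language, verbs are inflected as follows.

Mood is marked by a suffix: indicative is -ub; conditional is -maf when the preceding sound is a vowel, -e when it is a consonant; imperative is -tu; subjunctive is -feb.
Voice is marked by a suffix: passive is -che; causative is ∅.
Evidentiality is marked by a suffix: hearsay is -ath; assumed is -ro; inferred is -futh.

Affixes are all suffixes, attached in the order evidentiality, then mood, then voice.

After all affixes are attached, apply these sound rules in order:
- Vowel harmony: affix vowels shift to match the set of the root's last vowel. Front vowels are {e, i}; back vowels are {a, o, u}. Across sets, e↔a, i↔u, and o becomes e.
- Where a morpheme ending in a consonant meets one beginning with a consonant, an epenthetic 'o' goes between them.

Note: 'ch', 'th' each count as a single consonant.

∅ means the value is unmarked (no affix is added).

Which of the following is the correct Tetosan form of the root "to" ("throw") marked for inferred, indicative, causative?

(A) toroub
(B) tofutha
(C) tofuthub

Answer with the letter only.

Attach evidentiality inferred -futh → tofuth.
Attach mood indicative -ub → tofuthub.
voice = causative: zero marking, form stays tofuthub.
Vowel harmony: no change.
Epenthesis: no change.
So the correct form is tofuthub, option (C).
(A) toroub is wrong: it uses assumed instead of inferred for evidentiality.
(B) tofutha is wrong: it uses conditional instead of indicative for mood.

C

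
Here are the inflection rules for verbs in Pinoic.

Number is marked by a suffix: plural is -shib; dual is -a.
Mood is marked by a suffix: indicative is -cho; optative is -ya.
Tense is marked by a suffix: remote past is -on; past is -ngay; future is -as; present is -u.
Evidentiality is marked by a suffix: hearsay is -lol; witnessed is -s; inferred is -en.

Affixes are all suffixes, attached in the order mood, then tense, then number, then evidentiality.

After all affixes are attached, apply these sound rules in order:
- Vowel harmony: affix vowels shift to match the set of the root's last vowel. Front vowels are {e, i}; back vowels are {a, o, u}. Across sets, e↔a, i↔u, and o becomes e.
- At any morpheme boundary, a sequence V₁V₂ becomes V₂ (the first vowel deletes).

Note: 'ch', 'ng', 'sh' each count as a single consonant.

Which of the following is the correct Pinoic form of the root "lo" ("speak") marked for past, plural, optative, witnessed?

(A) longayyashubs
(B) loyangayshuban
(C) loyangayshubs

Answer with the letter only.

C

Attach mood optative -ya → loya.
Attach tense past -ngay → loyangay.
Attach number plural -shib → loyangayshib.
Attach evidentiality witnessed -s → loyangayshibs.
Apply vowel harmony: loyangayshibs → loyangayshubs.
Vowel deletion: no change.
So the correct form is loyangayshubs, option (C).
(A) longayyashubs is wrong: it has the affixes in the wrong order.
(B) loyangayshuban is wrong: it uses inferred instead of witnessed for evidentiality.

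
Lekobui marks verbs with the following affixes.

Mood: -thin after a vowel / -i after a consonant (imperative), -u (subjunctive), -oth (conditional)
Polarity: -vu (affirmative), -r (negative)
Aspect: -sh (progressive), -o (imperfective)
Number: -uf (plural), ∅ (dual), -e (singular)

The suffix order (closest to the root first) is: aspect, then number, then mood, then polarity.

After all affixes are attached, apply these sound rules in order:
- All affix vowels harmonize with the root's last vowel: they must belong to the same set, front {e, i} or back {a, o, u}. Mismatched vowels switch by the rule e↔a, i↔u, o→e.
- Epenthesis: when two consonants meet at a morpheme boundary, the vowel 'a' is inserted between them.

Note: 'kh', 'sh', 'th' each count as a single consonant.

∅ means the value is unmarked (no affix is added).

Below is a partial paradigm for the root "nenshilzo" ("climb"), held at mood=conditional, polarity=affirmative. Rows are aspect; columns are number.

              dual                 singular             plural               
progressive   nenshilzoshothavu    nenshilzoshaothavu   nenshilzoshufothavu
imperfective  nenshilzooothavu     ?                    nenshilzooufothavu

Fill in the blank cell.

Attach aspect imperfective -o → nenshilzoo.
Attach number singular -e → nenshilzooe.
Attach mood conditional -oth → nenshilzooeoth.
Attach polarity affirmative -vu → nenshilzooeothvu.
Apply vowel harmony: nenshilzooeothvu → nenshilzooaothvu.
Apply epenthesis: nenshilzooaothvu → nenshilzooaothavu.

nenshilzooaothavu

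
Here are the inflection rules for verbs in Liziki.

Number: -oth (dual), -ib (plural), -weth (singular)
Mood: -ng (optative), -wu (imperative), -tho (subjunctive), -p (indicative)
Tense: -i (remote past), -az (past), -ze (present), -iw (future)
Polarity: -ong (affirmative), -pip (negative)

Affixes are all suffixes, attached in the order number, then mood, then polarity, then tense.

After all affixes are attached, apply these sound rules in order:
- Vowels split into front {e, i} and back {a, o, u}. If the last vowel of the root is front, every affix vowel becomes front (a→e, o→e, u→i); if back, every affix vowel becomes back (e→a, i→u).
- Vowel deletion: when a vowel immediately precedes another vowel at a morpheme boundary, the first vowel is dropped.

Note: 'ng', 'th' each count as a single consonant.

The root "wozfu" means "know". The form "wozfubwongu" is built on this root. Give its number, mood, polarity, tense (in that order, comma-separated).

Segment: wozfu-ib-wu-ong-i.
number: -ib → plural.
mood: -wu → imperative.
polarity: -ong → affirmative.
tense: -i → remote past.

plural, imperative, affirmative, remote past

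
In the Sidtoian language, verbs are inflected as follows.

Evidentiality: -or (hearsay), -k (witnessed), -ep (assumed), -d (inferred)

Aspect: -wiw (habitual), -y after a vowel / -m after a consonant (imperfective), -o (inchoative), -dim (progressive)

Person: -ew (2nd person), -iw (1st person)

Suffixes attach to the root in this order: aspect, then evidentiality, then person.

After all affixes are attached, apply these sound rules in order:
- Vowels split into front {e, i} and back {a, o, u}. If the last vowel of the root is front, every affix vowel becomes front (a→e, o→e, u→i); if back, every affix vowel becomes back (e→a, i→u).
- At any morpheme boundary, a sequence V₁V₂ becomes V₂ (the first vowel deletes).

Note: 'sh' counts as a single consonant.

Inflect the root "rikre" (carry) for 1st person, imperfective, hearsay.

rikreyeriw

Attach aspect imperfective -y (after vowel 'e') → rikrey.
Attach evidentiality hearsay -or → rikreyor.
Attach person 1st person -iw → rikreyoriw.
Apply vowel harmony: rikreyoriw → rikreyeriw.
Vowel deletion: no change.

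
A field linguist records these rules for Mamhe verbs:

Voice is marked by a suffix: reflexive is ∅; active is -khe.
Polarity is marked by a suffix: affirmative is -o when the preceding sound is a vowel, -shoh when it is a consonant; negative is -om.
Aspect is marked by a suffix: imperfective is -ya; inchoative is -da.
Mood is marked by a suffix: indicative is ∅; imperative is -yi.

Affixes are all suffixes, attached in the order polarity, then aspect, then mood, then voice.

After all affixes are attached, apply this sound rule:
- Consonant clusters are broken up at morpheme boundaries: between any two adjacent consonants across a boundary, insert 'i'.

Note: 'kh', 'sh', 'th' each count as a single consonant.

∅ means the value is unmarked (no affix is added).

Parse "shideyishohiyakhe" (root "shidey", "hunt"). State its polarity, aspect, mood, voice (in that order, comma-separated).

affirmative, imperfective, indicative, active

Segment: shidey-shoh-ya-khe.
polarity: -o/shoh → affirmative.
aspect: -ya → imperfective.
mood: ∅ → indicative.
voice: -khe → active.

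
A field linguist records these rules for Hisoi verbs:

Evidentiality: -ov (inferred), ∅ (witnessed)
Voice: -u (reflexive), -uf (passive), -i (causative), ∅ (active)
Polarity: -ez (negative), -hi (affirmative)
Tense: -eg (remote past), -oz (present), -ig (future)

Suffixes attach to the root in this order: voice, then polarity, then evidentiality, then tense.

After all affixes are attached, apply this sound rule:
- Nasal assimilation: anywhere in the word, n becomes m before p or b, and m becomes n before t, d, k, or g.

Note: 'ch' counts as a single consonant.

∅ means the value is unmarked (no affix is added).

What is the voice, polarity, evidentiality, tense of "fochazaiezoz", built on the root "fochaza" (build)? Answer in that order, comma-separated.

causative, negative, witnessed, present

Segment: fochaza-i-ez-oz.
voice: -i → causative.
polarity: -ez → negative.
evidentiality: ∅ → witnessed.
tense: -oz → present.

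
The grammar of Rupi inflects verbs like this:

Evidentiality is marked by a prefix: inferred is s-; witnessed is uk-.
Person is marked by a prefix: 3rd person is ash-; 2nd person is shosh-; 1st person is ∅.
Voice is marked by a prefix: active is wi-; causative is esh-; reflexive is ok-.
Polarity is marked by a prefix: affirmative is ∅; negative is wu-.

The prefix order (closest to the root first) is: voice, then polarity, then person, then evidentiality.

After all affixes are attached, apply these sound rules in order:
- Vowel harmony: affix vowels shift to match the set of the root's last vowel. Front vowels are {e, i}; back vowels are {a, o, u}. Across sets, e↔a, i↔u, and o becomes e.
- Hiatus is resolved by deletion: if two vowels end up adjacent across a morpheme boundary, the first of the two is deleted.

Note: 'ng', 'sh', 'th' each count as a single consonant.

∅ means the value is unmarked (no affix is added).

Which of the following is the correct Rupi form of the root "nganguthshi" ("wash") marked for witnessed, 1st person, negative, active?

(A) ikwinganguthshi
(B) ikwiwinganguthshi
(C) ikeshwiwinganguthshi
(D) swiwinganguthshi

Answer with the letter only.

B

Attach voice active wi- → winganguthshi.
Attach polarity negative wu- → wuwinganguthshi.
person = 1st person: zero marking, form stays wuwinganguthshi.
Attach evidentiality witnessed uk- → ukwuwinganguthshi.
Apply vowel harmony: ukwuwinganguthshi → ikwiwinganguthshi.
Vowel deletion: no change.
So the correct form is ikwiwinganguthshi, option (B).
(D) swiwinganguthshi is wrong: it uses inferred instead of witnessed for evidentiality.
(A) ikwinganguthshi is wrong: it uses affirmative instead of negative for polarity.
(C) ikeshwiwinganguthshi is wrong: it uses 3rd person instead of 1st person for person.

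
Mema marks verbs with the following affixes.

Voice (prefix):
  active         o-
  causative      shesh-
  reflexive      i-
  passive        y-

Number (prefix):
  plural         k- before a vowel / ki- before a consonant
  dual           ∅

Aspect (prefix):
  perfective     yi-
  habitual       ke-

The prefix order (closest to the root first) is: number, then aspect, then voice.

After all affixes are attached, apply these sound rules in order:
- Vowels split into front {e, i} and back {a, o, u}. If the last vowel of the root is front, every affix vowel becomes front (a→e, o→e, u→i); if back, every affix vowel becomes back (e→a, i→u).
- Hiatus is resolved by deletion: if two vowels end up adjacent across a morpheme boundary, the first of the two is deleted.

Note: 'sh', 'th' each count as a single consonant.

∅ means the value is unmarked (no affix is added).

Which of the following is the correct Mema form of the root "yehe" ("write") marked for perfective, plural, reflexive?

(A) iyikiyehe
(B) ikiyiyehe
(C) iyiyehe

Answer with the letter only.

A

Attach number plural ki- (before consonant 'y') → kiyehe.
Attach aspect perfective yi- → yikiyehe.
Attach voice reflexive i- → iyikiyehe.
Vowel harmony: no change.
Vowel deletion: no change.
So the correct form is iyikiyehe, option (A).
(B) ikiyiyehe is wrong: it has the affixes in the wrong order.
(C) iyiyehe is wrong: it uses dual instead of plural for number.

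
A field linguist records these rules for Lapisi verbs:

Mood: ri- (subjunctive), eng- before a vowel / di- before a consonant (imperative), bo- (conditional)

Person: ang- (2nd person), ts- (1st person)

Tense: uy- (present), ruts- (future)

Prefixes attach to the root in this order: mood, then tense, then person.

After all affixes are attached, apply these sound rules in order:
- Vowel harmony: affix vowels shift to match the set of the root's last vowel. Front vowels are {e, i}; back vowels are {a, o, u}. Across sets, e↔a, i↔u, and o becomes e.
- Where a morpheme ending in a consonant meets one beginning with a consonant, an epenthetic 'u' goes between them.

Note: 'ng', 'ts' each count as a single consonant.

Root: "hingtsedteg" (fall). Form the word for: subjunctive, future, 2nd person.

Attach mood subjunctive ri- → rihingtsedteg.
Attach tense future ruts- → rutsrihingtsedteg.
Attach person 2nd person ang- → angrutsrihingtsedteg.
Apply vowel harmony: angrutsrihingtsedteg → engritsrihingtsedteg.
Apply epenthesis: engritsrihingtsedteg → enguritsurihingtsedteg.

enguritsurihingtsedteg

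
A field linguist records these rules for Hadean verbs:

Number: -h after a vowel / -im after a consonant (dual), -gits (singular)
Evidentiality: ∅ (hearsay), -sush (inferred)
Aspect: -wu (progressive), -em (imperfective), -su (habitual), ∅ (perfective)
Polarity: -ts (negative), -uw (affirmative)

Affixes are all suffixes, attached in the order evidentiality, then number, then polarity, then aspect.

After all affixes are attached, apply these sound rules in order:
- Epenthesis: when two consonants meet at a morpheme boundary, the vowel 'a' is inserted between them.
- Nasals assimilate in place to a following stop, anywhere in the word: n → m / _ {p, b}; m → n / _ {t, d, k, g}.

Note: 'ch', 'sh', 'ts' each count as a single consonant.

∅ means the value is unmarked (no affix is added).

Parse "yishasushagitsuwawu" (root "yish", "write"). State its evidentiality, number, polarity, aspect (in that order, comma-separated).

Segment: yish-sush-gits-uw-wu.
evidentiality: -sush → inferred.
number: -gits → singular.
polarity: -uw → affirmative.
aspect: -wu → progressive.

inferred, singular, affirmative, progressive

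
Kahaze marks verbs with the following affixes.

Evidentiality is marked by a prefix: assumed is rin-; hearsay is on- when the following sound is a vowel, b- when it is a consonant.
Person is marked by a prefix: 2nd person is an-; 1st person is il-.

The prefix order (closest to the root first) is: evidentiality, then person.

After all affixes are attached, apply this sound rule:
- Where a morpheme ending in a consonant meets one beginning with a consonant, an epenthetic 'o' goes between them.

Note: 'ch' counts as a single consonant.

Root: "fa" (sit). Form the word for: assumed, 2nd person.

anorinofa

Attach evidentiality assumed rin- → rinfa.
Attach person 2nd person an- → anrinfa.
Apply epenthesis: anrinfa → anorinofa.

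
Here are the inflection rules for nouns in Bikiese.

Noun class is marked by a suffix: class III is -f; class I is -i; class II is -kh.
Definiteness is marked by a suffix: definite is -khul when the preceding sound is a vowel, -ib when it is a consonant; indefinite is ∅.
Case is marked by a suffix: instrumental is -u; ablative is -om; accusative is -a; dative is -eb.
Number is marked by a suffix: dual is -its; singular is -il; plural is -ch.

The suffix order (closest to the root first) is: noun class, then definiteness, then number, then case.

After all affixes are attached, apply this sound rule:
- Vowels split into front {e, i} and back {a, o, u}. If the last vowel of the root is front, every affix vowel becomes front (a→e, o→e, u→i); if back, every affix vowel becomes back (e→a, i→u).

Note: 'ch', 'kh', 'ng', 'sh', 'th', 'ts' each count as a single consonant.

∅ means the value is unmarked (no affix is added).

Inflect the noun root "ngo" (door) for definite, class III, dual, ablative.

ngofubutsom

Attach noun class class III -f → ngof.
Attach definiteness definite -ib (after consonant 'f') → ngofib.
Attach number dual -its → ngofibits.
Attach case ablative -om → ngofibitsom.
Apply vowel harmony: ngofibitsom → ngofubutsom.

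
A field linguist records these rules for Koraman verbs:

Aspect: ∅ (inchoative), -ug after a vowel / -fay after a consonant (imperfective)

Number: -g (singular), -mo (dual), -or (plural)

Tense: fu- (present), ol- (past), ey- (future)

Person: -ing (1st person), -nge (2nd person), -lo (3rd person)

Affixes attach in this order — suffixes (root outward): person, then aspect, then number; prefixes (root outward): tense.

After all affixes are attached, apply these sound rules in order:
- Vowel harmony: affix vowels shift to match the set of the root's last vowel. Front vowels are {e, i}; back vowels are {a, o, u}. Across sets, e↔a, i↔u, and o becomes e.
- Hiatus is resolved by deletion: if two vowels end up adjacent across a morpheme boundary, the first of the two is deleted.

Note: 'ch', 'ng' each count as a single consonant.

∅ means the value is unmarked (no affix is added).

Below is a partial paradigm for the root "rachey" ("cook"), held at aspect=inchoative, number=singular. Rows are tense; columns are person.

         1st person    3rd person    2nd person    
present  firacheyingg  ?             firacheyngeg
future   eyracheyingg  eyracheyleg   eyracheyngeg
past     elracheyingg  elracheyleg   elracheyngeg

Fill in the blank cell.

Attach tense present fu- → furachey.
Attach person 3rd person -lo → furacheylo.
aspect = inchoative: zero marking, form stays furacheylo.
Attach number singular -g → furacheylog.
Apply vowel harmony: furacheylog → firacheyleg.
Vowel deletion: no change.

firacheyleg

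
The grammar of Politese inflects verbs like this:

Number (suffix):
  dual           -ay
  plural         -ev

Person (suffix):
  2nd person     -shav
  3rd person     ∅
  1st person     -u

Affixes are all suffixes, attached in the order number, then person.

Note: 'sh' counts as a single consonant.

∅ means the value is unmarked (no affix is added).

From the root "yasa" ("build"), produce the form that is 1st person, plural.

Attach number plural -ev → yasaev.
Attach person 1st person -u → yasaevu.

yasaevu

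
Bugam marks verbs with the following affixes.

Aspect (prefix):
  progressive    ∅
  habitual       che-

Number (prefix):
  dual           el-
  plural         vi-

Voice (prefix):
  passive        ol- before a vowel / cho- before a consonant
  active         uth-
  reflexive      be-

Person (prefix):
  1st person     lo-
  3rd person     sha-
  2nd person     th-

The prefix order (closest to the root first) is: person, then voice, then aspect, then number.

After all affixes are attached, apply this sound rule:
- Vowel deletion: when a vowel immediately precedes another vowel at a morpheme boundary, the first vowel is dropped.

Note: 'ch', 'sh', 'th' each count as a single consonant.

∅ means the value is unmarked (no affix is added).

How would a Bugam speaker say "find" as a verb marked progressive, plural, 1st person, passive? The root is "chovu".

vicholochovu

Attach person 1st person lo- → lochovu.
Attach voice passive cho- (before consonant 'l') → cholochovu.
aspect = progressive: zero marking, form stays cholochovu.
Attach number plural vi- → vicholochovu.
Vowel deletion: no change.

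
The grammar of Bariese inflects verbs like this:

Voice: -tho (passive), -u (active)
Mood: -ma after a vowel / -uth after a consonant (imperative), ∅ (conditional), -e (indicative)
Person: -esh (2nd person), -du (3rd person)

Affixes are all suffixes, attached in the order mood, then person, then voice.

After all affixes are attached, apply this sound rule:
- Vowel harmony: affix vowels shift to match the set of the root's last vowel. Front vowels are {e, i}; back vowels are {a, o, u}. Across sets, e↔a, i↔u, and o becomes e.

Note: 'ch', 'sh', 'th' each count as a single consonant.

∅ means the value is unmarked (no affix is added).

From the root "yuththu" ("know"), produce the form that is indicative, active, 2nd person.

Attach mood indicative -e → yuththue.
Attach person 2nd person -esh → yuththueesh.
Attach voice active -u → yuththueeshu.
Apply vowel harmony: yuththueeshu → yuththuaashu.

yuththuaashu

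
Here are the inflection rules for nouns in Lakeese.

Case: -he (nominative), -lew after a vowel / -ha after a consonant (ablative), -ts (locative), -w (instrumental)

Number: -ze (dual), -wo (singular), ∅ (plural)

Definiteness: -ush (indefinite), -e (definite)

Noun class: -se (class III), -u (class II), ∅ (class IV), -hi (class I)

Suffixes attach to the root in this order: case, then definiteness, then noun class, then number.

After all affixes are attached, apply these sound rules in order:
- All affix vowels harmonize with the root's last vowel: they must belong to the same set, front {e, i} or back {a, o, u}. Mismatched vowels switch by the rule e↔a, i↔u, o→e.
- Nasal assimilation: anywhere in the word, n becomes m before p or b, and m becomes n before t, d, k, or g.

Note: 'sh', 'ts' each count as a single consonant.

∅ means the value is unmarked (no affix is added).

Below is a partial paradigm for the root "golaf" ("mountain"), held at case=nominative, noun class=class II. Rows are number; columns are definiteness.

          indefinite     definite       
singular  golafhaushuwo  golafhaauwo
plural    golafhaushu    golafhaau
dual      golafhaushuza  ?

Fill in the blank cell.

Attach case nominative -he → golafhe.
Attach definiteness definite -e → golafhee.
Attach noun class class II -u → golafheeu.
Attach number dual -ze → golafheeuze.
Apply vowel harmony: golafheeuze → golafhaauza.
Nasal assimilation: no change.

golafhaauza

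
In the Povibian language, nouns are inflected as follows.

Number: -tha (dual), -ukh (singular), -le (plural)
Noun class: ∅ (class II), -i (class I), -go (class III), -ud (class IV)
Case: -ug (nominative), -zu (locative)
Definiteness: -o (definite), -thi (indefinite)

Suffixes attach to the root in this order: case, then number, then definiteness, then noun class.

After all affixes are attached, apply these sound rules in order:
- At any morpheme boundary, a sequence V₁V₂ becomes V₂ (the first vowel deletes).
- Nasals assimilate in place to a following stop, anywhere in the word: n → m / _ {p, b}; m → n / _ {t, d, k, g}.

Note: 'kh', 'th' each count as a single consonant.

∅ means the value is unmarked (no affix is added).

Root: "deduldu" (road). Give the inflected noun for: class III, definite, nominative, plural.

Attach case nominative -ug → dedulduug.
Attach number plural -le → dedulduugle.
Attach definiteness definite -o → dedulduugleo.
Attach noun class class III -go → dedulduugleogo.
Apply vowel deletion: dedulduugleogo → dedulduglogo.
Nasal assimilation: no change.

dedulduglogo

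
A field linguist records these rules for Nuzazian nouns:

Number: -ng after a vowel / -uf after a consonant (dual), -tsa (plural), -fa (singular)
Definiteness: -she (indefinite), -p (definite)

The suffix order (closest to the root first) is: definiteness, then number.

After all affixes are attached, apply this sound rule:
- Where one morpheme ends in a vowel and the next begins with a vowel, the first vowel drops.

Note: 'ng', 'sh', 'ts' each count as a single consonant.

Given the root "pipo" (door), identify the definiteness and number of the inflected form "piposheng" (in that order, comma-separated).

indefinite, dual

Segment: pipo-she-ng.
definiteness: -she → indefinite.
number: -ng/uf → dual.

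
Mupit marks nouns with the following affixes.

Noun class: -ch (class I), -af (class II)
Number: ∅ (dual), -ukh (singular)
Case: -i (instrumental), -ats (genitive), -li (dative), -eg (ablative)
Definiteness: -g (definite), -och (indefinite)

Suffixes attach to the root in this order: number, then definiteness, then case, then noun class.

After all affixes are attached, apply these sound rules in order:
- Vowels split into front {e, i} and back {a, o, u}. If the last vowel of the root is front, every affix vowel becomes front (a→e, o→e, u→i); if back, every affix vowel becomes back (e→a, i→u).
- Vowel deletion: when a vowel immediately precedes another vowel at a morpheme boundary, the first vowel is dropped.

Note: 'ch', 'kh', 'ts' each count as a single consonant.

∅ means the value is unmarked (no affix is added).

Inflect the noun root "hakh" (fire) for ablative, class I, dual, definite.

hakhgagch

number = dual: zero marking, form stays hakh.
Attach definiteness definite -g → hakhg.
Attach case ablative -eg → hakhgeg.
Attach noun class class I -ch → hakhgegch.
Apply vowel harmony: hakhgegch → hakhgagch.
Vowel deletion: no change.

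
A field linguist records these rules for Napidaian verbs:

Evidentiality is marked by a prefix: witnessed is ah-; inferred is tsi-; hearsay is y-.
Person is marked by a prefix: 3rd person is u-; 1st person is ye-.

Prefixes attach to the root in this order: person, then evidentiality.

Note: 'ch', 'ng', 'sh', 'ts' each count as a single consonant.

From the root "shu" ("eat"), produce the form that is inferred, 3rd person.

Attach person 3rd person u- → ushu.
Attach evidentiality inferred tsi- → tsiushu.

tsiushu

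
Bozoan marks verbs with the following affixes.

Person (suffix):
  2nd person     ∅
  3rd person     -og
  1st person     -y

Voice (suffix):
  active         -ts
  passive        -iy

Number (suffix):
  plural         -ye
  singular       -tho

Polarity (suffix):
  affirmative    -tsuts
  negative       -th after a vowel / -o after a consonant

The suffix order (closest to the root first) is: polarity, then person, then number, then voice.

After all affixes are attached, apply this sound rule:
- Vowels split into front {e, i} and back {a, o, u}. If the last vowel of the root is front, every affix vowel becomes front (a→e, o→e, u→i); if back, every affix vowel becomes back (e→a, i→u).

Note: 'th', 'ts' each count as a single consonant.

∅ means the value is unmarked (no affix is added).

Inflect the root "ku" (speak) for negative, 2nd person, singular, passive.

Attach polarity negative -th (after vowel 'u') → kuth.
person = 2nd person: zero marking, form stays kuth.
Attach number singular -tho → kuththo.
Attach voice passive -iy → kuththoiy.
Apply vowel harmony: kuththoiy → kuththouy.

kuththouy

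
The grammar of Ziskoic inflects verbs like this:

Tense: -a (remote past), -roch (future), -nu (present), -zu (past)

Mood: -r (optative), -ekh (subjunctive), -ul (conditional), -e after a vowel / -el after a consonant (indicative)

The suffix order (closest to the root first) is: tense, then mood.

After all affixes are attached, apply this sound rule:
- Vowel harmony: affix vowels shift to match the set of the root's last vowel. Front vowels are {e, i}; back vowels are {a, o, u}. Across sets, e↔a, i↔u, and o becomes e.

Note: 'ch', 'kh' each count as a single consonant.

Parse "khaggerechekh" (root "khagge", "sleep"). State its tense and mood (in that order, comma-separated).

Segment: khagge-roch-ekh.
tense: -roch → future.
mood: -ekh → subjunctive.

future, subjunctive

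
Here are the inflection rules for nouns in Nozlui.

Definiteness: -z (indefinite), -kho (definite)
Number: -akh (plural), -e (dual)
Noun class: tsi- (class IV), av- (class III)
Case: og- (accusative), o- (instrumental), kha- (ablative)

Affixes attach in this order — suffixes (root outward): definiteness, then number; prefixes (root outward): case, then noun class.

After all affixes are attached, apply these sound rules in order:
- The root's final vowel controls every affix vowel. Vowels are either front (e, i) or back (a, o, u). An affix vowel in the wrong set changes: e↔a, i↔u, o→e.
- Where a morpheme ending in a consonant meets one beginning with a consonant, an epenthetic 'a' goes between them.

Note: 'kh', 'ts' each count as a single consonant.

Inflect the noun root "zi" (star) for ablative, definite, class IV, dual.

Attach case ablative kha- → khazi.
Attach definiteness definite -kho → khazikho.
Attach number dual -e → khazikhoe.
Attach noun class class IV tsi- → tsikhazikhoe.
Apply vowel harmony: tsikhazikhoe → tsikhezikhee.
Epenthesis: no change.

tsikhezikhee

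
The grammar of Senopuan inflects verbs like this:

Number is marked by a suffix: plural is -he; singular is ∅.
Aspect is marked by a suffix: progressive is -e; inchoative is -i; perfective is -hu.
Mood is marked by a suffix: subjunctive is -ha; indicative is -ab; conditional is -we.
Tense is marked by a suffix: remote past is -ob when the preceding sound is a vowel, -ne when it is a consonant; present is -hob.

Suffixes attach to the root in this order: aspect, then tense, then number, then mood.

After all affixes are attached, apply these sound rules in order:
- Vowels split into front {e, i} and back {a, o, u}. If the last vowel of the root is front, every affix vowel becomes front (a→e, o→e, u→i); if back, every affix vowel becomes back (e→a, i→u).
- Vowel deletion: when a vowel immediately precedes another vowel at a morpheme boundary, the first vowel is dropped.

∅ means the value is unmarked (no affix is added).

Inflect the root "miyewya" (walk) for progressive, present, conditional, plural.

miyewyahobhawa

Attach aspect progressive -e → miyewyae.
Attach tense present -hob → miyewyaehob.
Attach number plural -he → miyewyaehobhe.
Attach mood conditional -we → miyewyaehobhewe.
Apply vowel harmony: miyewyaehobhewe → miyewyaahobhawa.
Apply vowel deletion: miyewyaahobhawa → miyewyahobhawa.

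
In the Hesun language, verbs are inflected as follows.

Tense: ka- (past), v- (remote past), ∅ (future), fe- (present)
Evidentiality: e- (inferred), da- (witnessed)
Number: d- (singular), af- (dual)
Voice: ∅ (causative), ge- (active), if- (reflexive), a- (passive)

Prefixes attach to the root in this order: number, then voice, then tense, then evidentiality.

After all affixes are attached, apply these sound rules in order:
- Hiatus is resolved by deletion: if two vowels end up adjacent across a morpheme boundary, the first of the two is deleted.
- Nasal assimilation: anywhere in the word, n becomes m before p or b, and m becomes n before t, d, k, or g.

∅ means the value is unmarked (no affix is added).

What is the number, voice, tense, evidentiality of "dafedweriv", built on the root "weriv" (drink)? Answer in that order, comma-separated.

singular, causative, present, witnessed

Segment: da-fe-d-weriv.
number: d- → singular.
voice: ∅ → causative.
tense: fe- → present.
evidentiality: da- → witnessed.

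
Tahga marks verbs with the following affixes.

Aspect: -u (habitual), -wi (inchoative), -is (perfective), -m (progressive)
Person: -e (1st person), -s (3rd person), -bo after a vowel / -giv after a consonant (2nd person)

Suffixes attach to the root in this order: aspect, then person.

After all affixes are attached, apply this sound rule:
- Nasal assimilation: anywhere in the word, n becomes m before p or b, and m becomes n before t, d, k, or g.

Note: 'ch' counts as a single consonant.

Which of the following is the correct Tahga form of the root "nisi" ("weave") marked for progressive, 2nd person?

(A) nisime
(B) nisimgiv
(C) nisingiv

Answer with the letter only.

Attach aspect progressive -m → nisim.
Attach person 2nd person -giv (after consonant 'm') → nisimgiv.
Apply nasal assimilation: nisimgiv → nisingiv.
So the correct form is nisingiv, option (C).
(B) nisimgiv is wrong: it fails to apply the sound rule(s).
(A) nisime is wrong: it uses 1st person instead of 2nd person for person.

C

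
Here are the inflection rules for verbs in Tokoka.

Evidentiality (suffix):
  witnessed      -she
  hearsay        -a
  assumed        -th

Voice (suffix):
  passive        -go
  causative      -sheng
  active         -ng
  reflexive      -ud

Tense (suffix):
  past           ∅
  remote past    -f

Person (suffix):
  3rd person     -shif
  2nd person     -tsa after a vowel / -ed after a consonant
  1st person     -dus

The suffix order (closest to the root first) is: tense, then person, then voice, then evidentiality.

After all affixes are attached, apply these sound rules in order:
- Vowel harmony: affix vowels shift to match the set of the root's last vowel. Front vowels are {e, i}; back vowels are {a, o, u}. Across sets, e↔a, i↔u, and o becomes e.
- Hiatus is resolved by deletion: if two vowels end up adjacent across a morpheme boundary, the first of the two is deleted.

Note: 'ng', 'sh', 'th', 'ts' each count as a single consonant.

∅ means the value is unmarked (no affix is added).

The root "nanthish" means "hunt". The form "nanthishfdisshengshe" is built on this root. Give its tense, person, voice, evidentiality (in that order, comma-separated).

Segment: nanthish-f-dus-sheng-she.
tense: -f → remote past.
person: -dus → 1st person.
voice: -sheng → causative.
evidentiality: -she → witnessed.

remote past, 1st person, causative, witnessed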